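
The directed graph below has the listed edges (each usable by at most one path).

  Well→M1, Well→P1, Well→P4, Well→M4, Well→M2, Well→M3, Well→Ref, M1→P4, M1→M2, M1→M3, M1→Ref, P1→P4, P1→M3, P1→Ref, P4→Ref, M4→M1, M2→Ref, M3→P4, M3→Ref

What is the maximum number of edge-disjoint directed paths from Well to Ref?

Assign every edge capacity 1; by Menger, the answer equals the max flow.
Path Well→Ref (+1); total 1.
Path Well→M1→Ref (+1); total 2.
Path Well→P1→Ref (+1); total 3.
Path Well→P4→Ref (+1); total 4.
Path Well→M2→Ref (+1); total 5.
Path Well→M3→Ref (+1); total 6.
No residual Well→Ref path; max flow = 6.
Certifying cut of size 6: {M1→Ref, M2→Ref, M3→Ref, P4→Ref, Well→P1, Well→Ref}.

6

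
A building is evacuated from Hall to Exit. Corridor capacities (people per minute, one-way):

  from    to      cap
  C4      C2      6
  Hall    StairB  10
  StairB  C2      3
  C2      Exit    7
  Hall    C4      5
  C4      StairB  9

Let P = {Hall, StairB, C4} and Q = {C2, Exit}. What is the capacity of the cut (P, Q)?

Edges leaving {Hall, StairB, C4}: StairB→C2 (3), C4→C2 (6).
Cut capacity = 3 + 6 = 9.

9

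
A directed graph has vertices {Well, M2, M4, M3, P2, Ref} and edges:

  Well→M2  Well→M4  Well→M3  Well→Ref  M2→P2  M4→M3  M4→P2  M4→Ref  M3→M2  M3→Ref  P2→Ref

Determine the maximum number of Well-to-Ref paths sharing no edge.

Assign every edge capacity 1; by Menger, the answer equals the max flow.
Path Well→Ref (+1); total 1.
Path Well→M4→Ref (+1); total 2.
Path Well→M3→Ref (+1); total 3.
Path Well→M2→P2→Ref (+1); total 4.
No residual Well→Ref path; max flow = 4.
Certifying cut of size 4: {Well→M2, Well→M3, Well→M4, Well→Ref}.

4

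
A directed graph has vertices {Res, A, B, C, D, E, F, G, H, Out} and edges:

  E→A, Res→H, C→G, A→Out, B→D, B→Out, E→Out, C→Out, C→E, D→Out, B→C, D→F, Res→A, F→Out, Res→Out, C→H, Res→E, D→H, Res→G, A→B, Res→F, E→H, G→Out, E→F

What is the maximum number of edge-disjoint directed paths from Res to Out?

5

Assign every edge capacity 1; by Menger, the answer equals the max flow.
Path Res→Out (+1); total 1.
Path Res→A→Out (+1); total 2.
Path Res→E→Out (+1); total 3.
Path Res→F→Out (+1); total 4.
Path Res→G→Out (+1); total 5.
No residual Res→Out path; max flow = 5.
Certifying cut of size 5: {Res→A, Res→E, Res→F, Res→G, Res→Out}.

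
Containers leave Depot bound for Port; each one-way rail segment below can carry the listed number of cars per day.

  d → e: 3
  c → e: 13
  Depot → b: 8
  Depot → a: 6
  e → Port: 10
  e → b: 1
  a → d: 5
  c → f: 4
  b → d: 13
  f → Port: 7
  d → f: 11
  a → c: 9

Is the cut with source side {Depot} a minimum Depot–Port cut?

Given cut capacity: 6 + 8 = 14.
Augment Depot→a→c→e→Port: bottleneck 6, flow now 6.
Augment Depot→b→d→e→Port: bottleneck 3, flow now 9.
Augment Depot→b→d→f→Port: bottleneck 5, flow now 14.
No augmenting path remains; maximum flow = 14.
Cut capacity 14 equals the max flow, so it is a minimum cut.

Yes — it is a minimum cut (capacity 14).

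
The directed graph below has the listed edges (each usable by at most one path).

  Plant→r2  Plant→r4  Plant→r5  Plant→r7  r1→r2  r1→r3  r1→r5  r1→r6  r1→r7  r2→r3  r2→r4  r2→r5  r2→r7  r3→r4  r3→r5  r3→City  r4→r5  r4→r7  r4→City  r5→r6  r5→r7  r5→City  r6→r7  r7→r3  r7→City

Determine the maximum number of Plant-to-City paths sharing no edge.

4

Assign every edge capacity 1; by Menger, the answer equals the max flow.
Path Plant→r4→City (+1); total 1.
Path Plant→r5→City (+1); total 2.
Path Plant→r7→City (+1); total 3.
Path Plant→r2→r3→City (+1); total 4.
No residual Plant→City path; max flow = 4.
Certifying cut of size 4: {Plant→r2, Plant→r4, Plant→r5, Plant→r7}.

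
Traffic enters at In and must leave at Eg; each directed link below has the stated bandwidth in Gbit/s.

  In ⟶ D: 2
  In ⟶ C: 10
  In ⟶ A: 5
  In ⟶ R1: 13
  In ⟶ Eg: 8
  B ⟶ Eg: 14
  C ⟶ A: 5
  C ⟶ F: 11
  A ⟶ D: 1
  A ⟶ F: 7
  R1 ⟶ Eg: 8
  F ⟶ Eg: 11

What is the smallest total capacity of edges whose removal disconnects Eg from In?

Augment In→Eg: bottleneck 8, flow now 8.
Augment In→R1→Eg: bottleneck 8, flow now 16.
Augment In→C→F→Eg: bottleneck 10, flow now 26.
Augment In→A→F→Eg: bottleneck 1, flow now 27.
No augmenting path remains; maximum flow = 27.
By max-flow min-cut, the minimum cut capacity equals the max flow.
In the residual graph, reachable from In: {In, D, C, A, R1, F}.
Min-cut edges: In→Eg (8), R1→Eg (8), F→Eg (11); capacity 8 + 8 + 11 = 27.

27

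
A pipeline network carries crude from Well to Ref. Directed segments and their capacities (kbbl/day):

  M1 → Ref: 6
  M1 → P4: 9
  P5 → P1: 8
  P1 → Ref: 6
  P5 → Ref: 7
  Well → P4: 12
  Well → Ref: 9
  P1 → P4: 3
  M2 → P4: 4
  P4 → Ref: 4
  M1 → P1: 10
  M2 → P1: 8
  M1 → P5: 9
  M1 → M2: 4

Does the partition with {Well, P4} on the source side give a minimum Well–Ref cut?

Given cut capacity: 9 + 4 = 13.
Augment Well→Ref: bottleneck 9, flow now 9.
Augment Well→P4→Ref: bottleneck 4, flow now 13.
No augmenting path remains; maximum flow = 13.
Cut capacity 13 equals the max flow, so it is a minimum cut.

Yes — it is a minimum cut (capacity 13).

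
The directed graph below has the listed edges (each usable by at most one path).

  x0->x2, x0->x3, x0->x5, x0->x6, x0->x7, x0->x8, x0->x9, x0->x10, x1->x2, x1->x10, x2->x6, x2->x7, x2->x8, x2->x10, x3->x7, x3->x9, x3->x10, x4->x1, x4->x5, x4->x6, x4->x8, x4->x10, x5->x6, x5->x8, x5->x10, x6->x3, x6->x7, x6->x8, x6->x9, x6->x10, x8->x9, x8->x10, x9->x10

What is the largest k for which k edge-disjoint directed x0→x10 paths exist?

7

Assign every edge capacity 1; by Menger, the answer equals the max flow.
Path x0→x10 (+1); total 1.
Path x0→x2→x10 (+1); total 2.
Path x0→x3→x10 (+1); total 3.
Path x0→x5→x10 (+1); total 4.
Path x0→x6→x10 (+1); total 5.
Path x0→x8→x10 (+1); total 6.
Path x0→x9→x10 (+1); total 7.
No residual x0→x10 path; max flow = 7.
Certifying cut of size 7: {x0→x10, x0→x2, x0→x3, x0→x5, x0→x6, x0→x8, x0→x9}.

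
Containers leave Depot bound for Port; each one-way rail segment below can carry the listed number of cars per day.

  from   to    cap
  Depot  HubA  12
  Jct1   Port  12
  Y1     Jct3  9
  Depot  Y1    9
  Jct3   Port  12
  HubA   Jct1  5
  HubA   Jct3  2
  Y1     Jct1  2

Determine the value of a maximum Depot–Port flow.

16

Augment Depot→HubA→Jct1→Port: bottleneck 5, flow now 5.
Augment Depot→HubA→Jct3→Port: bottleneck 2, flow now 7.
Augment Depot→Y1→Jct1→Port: bottleneck 2, flow now 9.
Augment Depot→Y1→Jct3→Port: bottleneck 7, flow now 16.
No augmenting path remains; maximum flow = 16.
In the residual graph, reachable from Depot: {Depot, HubA}.
Min-cut edges: Depot→Y1 (9), HubA→Jct1 (5), HubA→Jct3 (2); capacity 9 + 5 + 2 = 16.
This cut is saturated, so no flow can exceed 16.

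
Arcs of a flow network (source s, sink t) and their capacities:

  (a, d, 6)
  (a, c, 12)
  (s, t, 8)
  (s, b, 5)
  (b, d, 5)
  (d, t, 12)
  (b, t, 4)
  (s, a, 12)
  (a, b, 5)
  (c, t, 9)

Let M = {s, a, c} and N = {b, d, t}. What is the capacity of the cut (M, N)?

Edges leaving {s, a, c}: s→b (5), s→t (8), a→b (5), a→d (6), c→t (9).
Cut capacity = 5 + 8 + 5 + 6 + 9 = 33.

33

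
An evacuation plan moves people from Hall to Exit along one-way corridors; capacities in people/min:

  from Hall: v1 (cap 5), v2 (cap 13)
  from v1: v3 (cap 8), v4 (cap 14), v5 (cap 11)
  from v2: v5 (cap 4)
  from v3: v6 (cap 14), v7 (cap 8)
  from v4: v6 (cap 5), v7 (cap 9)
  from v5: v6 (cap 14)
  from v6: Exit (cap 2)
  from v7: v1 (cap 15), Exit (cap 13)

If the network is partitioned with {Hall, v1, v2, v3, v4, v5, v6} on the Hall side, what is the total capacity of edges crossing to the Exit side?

Edges leaving {Hall, v1, v2, v3, v4, v5, v6}: v3→v7 (8), v4→v7 (9), v6→Exit (2).
Cut capacity = 8 + 9 + 2 = 19.

19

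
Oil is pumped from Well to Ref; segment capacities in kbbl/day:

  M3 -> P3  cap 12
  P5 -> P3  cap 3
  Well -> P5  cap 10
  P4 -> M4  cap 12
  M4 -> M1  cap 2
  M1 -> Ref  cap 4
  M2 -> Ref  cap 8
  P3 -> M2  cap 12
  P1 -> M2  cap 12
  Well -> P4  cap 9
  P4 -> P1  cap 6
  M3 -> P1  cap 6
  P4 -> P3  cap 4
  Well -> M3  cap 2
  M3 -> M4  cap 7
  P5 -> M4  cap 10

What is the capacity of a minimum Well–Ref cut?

Augment Well→M3→P3→M2→Ref: bottleneck 2, flow now 2.
Augment Well→P4→P3→M2→Ref: bottleneck 4, flow now 6.
Augment Well→P4→P1→M2→Ref: bottleneck 2, flow now 8.
Augment Well→P4→M4→M1→Ref: bottleneck 2, flow now 10.
No augmenting path remains; maximum flow = 10.
By max-flow min-cut, the minimum cut capacity equals the max flow.
In the residual graph, reachable from Well: {Well, M3, P4, P5, P3, P1, M4, M2}.
Min-cut edges: M4→M1 (2), M2→Ref (8); capacity 2 + 8 = 10.

10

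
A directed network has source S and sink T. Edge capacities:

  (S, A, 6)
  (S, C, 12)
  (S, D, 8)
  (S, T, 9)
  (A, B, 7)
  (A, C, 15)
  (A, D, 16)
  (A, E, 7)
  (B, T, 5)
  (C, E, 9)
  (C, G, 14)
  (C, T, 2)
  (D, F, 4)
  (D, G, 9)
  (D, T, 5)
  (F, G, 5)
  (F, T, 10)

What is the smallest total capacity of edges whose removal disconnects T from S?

Augment S→T: bottleneck 9, flow now 9.
Augment S→C→T: bottleneck 2, flow now 11.
Augment S→D→T: bottleneck 5, flow now 16.
Augment S→A→B→T: bottleneck 5, flow now 21.
Augment S→D→F→T: bottleneck 3, flow now 24.
Augment S→A→D→F→T: bottleneck 1, flow now 25.
No augmenting path remains; maximum flow = 25.
By max-flow min-cut, the minimum cut capacity equals the max flow.
In the residual graph, reachable from S: {S, C, E, G}.
Min-cut edges: S→A (6), S→D (8), S→T (9), C→T (2); capacity 6 + 8 + 9 + 2 = 25.

25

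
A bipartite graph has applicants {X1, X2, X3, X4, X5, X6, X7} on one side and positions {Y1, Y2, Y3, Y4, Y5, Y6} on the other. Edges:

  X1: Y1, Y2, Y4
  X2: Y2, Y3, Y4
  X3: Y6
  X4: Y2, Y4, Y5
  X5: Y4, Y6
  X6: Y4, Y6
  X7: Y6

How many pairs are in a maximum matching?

5

Unit-capacity flow: source→left, listed edges, right→sink; max matching = max flow.
Augmenting path X1→Y1 (+1); matched 1.
Augmenting path X2→Y2 (+1); matched 2.
Augmenting path X3→Y6 (+1); matched 3.
Augmenting path X4→Y4 (+1); matched 4.
Augmenting path X5→Y4→X4→Y5 (+1); matched 5.
No augmenting path remains; maximum matching = 5.
König certificate: {X1, X2, X4, Y4, Y6} is a vertex cover of size 5 (every listed pair touches it), so no matching can be larger.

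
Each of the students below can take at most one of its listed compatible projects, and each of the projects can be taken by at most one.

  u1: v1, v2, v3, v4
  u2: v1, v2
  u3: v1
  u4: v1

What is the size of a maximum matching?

Unit-capacity flow: source→left, listed edges, right→sink; max matching = max flow.
Augmenting path u1→v1 (+1); matched 1.
Augmenting path u2→v2 (+1); matched 2.
Augmenting path u3→v1→u1→v3 (+1); matched 3.
No augmenting path remains; maximum matching = 3.
König certificate: {u1, u2, v1} is a vertex cover of size 3 (every listed pair touches it), so no matching can be larger.

3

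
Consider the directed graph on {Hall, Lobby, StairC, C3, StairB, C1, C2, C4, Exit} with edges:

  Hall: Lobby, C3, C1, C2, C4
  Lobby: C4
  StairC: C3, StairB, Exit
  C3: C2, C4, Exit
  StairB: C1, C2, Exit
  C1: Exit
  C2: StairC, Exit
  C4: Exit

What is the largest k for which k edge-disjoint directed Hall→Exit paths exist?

4

Assign every edge capacity 1; by Menger, the answer equals the max flow.
Path Hall→C3→Exit (+1); total 1.
Path Hall→C1→Exit (+1); total 2.
Path Hall→C2→Exit (+1); total 3.
Path Hall→C4→Exit (+1); total 4.
No residual Hall→Exit path; max flow = 4.
Certifying cut of size 4: {C4→Exit, Hall→C1, Hall→C2, Hall→C3}.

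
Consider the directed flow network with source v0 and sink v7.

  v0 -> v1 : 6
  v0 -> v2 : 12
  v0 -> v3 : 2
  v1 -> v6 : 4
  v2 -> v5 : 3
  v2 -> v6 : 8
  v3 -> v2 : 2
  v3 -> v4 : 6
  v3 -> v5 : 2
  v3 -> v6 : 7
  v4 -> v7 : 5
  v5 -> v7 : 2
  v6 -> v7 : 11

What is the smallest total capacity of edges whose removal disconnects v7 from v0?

15

Augment v0→v1→v6→v7: bottleneck 4, flow now 4.
Augment v0→v2→v5→v7: bottleneck 2, flow now 6.
Augment v0→v2→v6→v7: bottleneck 7, flow now 13.
Augment v0→v3→v4→v7: bottleneck 2, flow now 15.
No augmenting path remains; maximum flow = 15.
By max-flow min-cut, the minimum cut capacity equals the max flow.
In the residual graph, reachable from v0: {v0, v1, v2, v5, v6}.
Min-cut edges: v0→v3 (2), v5→v7 (2), v6→v7 (11); capacity 2 + 2 + 11 = 15.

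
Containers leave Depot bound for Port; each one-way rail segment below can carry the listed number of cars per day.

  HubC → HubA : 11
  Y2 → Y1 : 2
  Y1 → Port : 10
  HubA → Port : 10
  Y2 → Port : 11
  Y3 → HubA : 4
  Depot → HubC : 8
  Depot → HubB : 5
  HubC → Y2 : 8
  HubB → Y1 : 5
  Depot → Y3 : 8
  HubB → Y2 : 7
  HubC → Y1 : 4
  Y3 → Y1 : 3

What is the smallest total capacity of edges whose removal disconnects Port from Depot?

Augment Depot→HubB→Y1→Port: bottleneck 5, flow now 5.
Augment Depot→Y3→Y1→Port: bottleneck 3, flow now 8.
Augment Depot→Y3→HubA→Port: bottleneck 4, flow now 12.
Augment Depot→HubC→Y1→Port: bottleneck 2, flow now 14.
Augment Depot→HubC→Y2→Port: bottleneck 6, flow now 20.
No augmenting path remains; maximum flow = 20.
By max-flow min-cut, the minimum cut capacity equals the max flow.
In the residual graph, reachable from Depot: {Depot, Y3}.
Min-cut edges: Depot→HubB (5), Depot→HubC (8), Y3→Y1 (3), Y3→HubA (4); capacity 5 + 8 + 3 + 4 = 20.

20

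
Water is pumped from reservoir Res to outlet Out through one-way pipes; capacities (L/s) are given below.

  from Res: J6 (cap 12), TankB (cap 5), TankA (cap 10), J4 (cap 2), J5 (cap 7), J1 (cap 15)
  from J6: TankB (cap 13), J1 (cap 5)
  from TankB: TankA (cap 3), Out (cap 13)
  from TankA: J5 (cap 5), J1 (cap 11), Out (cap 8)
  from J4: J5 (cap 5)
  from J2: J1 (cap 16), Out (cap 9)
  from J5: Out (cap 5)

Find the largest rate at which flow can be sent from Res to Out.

26

Augment Res→TankB→Out: bottleneck 5, flow now 5.
Augment Res→TankA→Out: bottleneck 8, flow now 13.
Augment Res→J5→Out: bottleneck 5, flow now 18.
Augment Res→J6→TankB→Out: bottleneck 8, flow now 26.
No augmenting path remains; maximum flow = 26.
In the residual graph, reachable from Res: {Res, J6, TankB, TankA, J4, J5, J1}.
Min-cut edges: TankB→Out (13), TankA→Out (8), J5→Out (5); capacity 13 + 8 + 5 = 26.
This cut is saturated, so no flow can exceed 26.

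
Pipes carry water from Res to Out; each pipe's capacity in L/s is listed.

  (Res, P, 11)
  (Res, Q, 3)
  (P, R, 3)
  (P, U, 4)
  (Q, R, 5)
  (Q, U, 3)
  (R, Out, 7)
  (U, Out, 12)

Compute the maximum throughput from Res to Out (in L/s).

Augment Res→P→R→Out: bottleneck 3, flow now 3.
Augment Res→P→U→Out: bottleneck 4, flow now 7.
Augment Res→Q→R→Out: bottleneck 3, flow now 10.
No augmenting path remains; maximum flow = 10.
In the residual graph, reachable from Res: {Res, P}.
Min-cut edges: Res→Q (3), P→R (3), P→U (4); capacity 3 + 3 + 4 = 10.
This cut is saturated, so no flow can exceed 10.

10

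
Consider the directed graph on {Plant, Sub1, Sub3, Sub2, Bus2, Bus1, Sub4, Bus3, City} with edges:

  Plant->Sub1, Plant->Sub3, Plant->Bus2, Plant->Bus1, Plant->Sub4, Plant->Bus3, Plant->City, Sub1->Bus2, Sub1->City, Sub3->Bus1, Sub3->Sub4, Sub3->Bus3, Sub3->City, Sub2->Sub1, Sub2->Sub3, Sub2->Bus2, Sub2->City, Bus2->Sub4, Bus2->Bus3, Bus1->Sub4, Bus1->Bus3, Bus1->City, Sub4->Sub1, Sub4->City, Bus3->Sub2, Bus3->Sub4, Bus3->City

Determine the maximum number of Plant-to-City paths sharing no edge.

Assign every edge capacity 1; by Menger, the answer equals the max flow.
Path Plant→City (+1); total 1.
Path Plant→Sub1→City (+1); total 2.
Path Plant→Sub3→City (+1); total 3.
Path Plant→Bus1→City (+1); total 4.
Path Plant→Sub4→City (+1); total 5.
Path Plant→Bus3→City (+1); total 6.
Path Plant→Bus2→Bus3→Sub2→City (+1); total 7.
No residual Plant→City path; max flow = 7.
Certifying cut of size 7: {Plant→Bus1, Plant→Bus2, Plant→Bus3, Plant→City, Plant→Sub1, Plant→Sub3, Plant→Sub4}.

7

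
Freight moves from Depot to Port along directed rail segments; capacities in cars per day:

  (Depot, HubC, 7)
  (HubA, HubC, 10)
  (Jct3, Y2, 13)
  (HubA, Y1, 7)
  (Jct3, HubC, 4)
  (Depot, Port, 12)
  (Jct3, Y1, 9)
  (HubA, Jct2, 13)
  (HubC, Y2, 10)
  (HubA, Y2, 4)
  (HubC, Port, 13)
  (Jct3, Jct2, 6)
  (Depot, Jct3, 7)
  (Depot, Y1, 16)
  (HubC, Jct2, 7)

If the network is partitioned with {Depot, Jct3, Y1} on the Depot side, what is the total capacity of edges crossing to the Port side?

42

Edges leaving {Depot, Jct3, Y1}: Depot→HubC (7), Depot→Port (12), Jct3→HubC (4), Jct3→Jct2 (6), Jct3→Y2 (13).
Cut capacity = 7 + 12 + 4 + 6 + 13 = 42.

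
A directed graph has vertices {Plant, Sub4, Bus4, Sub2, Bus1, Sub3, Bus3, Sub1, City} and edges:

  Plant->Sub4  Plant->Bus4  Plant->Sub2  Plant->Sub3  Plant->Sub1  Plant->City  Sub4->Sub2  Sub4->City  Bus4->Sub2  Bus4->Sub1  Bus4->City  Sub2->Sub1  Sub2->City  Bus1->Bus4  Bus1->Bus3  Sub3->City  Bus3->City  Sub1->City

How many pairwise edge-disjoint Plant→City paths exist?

Assign every edge capacity 1; by Menger, the answer equals the max flow.
Path Plant→City (+1); total 1.
Path Plant→Sub4→City (+1); total 2.
Path Plant→Bus4→City (+1); total 3.
Path Plant→Sub2→City (+1); total 4.
Path Plant→Sub3→City (+1); total 5.
Path Plant→Sub1→City (+1); total 6.
No residual Plant→City path; max flow = 6.
Certifying cut of size 6: {Plant→Bus4, Plant→City, Plant→Sub1, Plant→Sub2, Plant→Sub3, Plant→Sub4}.

6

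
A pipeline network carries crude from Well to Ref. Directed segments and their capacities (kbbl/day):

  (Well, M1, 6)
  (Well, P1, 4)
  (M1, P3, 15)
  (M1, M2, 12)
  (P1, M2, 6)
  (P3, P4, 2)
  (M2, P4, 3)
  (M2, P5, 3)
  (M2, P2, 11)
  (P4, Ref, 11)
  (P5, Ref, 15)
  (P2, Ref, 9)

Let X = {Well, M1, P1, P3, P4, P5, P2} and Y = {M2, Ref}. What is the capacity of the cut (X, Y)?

53

Edges leaving {Well, M1, P1, P3, P4, P5, P2}: M1→M2 (12), P1→M2 (6), P4→Ref (11), P5→Ref (15), P2→Ref (9).
Cut capacity = 12 + 6 + 11 + 15 + 9 = 53.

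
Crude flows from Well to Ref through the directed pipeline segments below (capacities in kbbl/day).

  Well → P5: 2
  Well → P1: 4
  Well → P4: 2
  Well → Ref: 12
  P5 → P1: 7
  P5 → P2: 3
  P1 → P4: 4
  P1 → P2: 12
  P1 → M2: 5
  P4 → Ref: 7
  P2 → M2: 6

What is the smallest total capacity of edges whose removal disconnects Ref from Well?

Augment Well→Ref: bottleneck 12, flow now 12.
Augment Well→P4→Ref: bottleneck 2, flow now 14.
Augment Well→P1→P4→Ref: bottleneck 4, flow now 18.
No augmenting path remains; maximum flow = 18.
By max-flow min-cut, the minimum cut capacity equals the max flow.
In the residual graph, reachable from Well: {Well, P5, P1, P2, M2}.
Min-cut edges: Well→P4 (2), Well→Ref (12), P1→P4 (4); capacity 2 + 12 + 4 = 18.

18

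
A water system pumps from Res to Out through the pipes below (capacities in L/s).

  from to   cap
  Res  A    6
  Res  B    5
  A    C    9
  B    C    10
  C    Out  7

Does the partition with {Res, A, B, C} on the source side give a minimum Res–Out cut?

Given cut capacity: 7 = 7.
Augment Res→A→C→Out: bottleneck 6, flow now 6.
Augment Res→B→C→Out: bottleneck 1, flow now 7.
No augmenting path remains; maximum flow = 7.
Cut capacity 7 equals the max flow, so it is a minimum cut.

Yes — it is a minimum cut (capacity 7).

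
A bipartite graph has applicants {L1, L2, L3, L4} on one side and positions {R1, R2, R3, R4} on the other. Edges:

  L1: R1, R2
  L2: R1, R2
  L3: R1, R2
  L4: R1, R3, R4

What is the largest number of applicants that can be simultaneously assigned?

Unit-capacity flow: source→left, listed edges, right→sink; max matching = max flow.
Augmenting path L1→R1 (+1); matched 1.
Augmenting path L2→R2 (+1); matched 2.
Augmenting path L4→R3 (+1); matched 3.
No augmenting path remains; maximum matching = 3.
König certificate: {L4, R1, R2} is a vertex cover of size 3 (every listed pair touches it), so no matching can be larger.

3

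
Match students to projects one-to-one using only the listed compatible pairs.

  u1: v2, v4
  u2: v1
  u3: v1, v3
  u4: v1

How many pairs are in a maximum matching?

3

Unit-capacity flow: source→left, listed edges, right→sink; max matching = max flow.
Augmenting path u1→v2 (+1); matched 1.
Augmenting path u2→v1 (+1); matched 2.
Augmenting path u3→v3 (+1); matched 3.
No augmenting path remains; maximum matching = 3.
König certificate: {u1, u3, v1} is a vertex cover of size 3 (every listed pair touches it), so no matching can be larger.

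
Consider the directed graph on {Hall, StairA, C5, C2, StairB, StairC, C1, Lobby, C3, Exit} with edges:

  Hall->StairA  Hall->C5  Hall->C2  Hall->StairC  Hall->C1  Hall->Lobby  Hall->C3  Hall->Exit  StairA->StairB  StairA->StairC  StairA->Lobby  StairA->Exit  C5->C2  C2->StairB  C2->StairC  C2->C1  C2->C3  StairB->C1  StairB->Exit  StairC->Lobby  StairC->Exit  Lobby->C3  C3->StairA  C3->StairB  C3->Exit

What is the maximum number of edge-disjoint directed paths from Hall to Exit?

Assign every edge capacity 1; by Menger, the answer equals the max flow.
Path Hall→Exit (+1); total 1.
Path Hall→StairA→Exit (+1); total 2.
Path Hall→StairC→Exit (+1); total 3.
Path Hall→C3→Exit (+1); total 4.
Path Hall→C2→StairB→Exit (+1); total 5.
No residual Hall→Exit path; max flow = 5.
Certifying cut of size 5: {C3→Exit, Hall→Exit, StairA→Exit, StairB→Exit, StairC→Exit}.

5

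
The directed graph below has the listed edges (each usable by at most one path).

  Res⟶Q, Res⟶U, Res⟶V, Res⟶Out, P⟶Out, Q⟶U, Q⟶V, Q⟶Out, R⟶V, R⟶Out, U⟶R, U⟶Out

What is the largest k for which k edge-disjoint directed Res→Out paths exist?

3

Assign every edge capacity 1; by Menger, the answer equals the max flow.
Path Res→Out (+1); total 1.
Path Res→Q→Out (+1); total 2.
Path Res→U→Out (+1); total 3.
No residual Res→Out path; max flow = 3.
Certifying cut of size 3: {Res→Out, Res→Q, Res→U}.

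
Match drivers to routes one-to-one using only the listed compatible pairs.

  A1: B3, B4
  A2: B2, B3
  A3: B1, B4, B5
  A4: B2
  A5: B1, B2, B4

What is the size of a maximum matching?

Unit-capacity flow: source→left, listed edges, right→sink; max matching = max flow.
Augmenting path A1→B3 (+1); matched 1.
Augmenting path A2→B2 (+1); matched 2.
Augmenting path A3→B1 (+1); matched 3.
Augmenting path A5→B4 (+1); matched 4.
Augmenting path A4→B2→A2→B3→A1→B4→A5→B1→A3→B5 (+1); matched 5.
No augmenting path remains; maximum matching = 5.
König certificate: {A1, A2, A3, A4, A5} is a vertex cover of size 5 (every listed pair touches it), so no matching can be larger.

5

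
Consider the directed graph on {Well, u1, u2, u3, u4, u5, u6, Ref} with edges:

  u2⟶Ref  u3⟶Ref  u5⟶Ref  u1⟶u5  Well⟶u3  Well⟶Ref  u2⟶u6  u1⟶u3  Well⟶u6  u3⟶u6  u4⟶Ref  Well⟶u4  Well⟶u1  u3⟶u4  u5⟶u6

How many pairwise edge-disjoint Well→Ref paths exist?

4

Assign every edge capacity 1; by Menger, the answer equals the max flow.
Path Well→Ref (+1); total 1.
Path Well→u3→Ref (+1); total 2.
Path Well→u4→Ref (+1); total 3.
Path Well→u1→u5→Ref (+1); total 4.
No residual Well→Ref path; max flow = 4.
Certifying cut of size 4: {Well→Ref, Well→u1, Well→u3, Well→u4}.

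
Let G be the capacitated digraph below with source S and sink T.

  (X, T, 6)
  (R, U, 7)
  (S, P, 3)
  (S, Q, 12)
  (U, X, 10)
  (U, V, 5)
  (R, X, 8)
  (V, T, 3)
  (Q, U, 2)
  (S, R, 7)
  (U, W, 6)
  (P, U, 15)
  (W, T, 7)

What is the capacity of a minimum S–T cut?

12

Augment S→R→X→T: bottleneck 6, flow now 6.
Augment S→P→U→V→T: bottleneck 3, flow now 9.
Augment S→Q→U→W→T: bottleneck 2, flow now 11.
Augment S→R→U→W→T: bottleneck 1, flow now 12.
No augmenting path remains; maximum flow = 12.
By max-flow min-cut, the minimum cut capacity equals the max flow.
In the residual graph, reachable from S: {S, Q}.
Min-cut edges: S→P (3), S→R (7), Q→U (2); capacity 3 + 7 + 2 = 12.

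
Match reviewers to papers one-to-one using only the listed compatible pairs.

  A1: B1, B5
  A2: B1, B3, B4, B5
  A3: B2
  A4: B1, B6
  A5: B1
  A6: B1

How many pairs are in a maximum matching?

Unit-capacity flow: source→left, listed edges, right→sink; max matching = max flow.
Augmenting path A1→B1 (+1); matched 1.
Augmenting path A2→B3 (+1); matched 2.
Augmenting path A3→B2 (+1); matched 3.
Augmenting path A4→B6 (+1); matched 4.
Augmenting path A5→B1→A1→B5 (+1); matched 5.
No augmenting path remains; maximum matching = 5.
König certificate: {A1, A2, A3, A4, B1} is a vertex cover of size 5 (every listed pair touches it), so no matching can be larger.

5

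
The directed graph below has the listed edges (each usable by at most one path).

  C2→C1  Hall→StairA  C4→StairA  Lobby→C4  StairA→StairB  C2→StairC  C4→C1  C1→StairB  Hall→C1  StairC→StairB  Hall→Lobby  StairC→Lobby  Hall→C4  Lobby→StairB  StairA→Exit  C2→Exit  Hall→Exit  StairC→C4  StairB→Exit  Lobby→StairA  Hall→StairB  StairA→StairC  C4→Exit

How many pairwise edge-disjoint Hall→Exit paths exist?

4

Assign every edge capacity 1; by Menger, the answer equals the max flow.
Path Hall→Exit (+1); total 1.
Path Hall→C4→Exit (+1); total 2.
Path Hall→StairA→Exit (+1); total 3.
Path Hall→StairB→Exit (+1); total 4.
No residual Hall→Exit path; max flow = 4.
Certifying cut of size 4: {C4→Exit, Hall→Exit, StairA→Exit, StairB→Exit}.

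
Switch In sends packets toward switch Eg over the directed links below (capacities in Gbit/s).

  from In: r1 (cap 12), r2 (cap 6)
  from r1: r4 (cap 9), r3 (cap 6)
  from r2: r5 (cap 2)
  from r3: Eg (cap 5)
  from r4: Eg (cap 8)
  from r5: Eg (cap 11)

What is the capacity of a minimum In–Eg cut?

14

Augment In→r1→r3→Eg: bottleneck 5, flow now 5.
Augment In→r1→r4→Eg: bottleneck 7, flow now 12.
Augment In→r2→r5→Eg: bottleneck 2, flow now 14.
No augmenting path remains; maximum flow = 14.
By max-flow min-cut, the minimum cut capacity equals the max flow.
In the residual graph, reachable from In: {In, r2}.
Min-cut edges: In→r1 (12), r2→r5 (2); capacity 12 + 2 = 14.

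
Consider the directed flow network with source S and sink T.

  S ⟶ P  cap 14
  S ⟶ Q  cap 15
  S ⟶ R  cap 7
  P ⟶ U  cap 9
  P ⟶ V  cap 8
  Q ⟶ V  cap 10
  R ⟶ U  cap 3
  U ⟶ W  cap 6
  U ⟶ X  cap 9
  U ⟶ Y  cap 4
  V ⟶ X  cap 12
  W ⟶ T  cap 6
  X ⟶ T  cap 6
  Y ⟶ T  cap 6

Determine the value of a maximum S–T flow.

16

Augment S→P→U→W→T: bottleneck 6, flow now 6.
Augment S→P→U→X→T: bottleneck 3, flow now 9.
Augment S→P→V→X→T: bottleneck 3, flow now 12.
Augment S→R→U→Y→T: bottleneck 3, flow now 15.
Augment S→P→V→X→U→Y→T: bottleneck 1, flow now 16. (uses reverse residual edge)
No augmenting path remains; maximum flow = 16.
In the residual graph, reachable from S: {S, P, Q, R, U, V, X}.
Min-cut edges: U→W (6), U→Y (4), X→T (6); capacity 6 + 4 + 6 = 16.
This cut is saturated, so no flow can exceed 16.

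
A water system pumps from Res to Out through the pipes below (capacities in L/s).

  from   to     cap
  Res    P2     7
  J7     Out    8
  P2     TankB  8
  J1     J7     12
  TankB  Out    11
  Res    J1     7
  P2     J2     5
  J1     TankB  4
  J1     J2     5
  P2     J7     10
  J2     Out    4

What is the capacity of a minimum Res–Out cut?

14

Augment Res→P2→J7→Out: bottleneck 7, flow now 7.
Augment Res→J1→J7→Out: bottleneck 1, flow now 8.
Augment Res→J1→TankB→Out: bottleneck 4, flow now 12.
Augment Res→J1→J2→Out: bottleneck 2, flow now 14.
No augmenting path remains; maximum flow = 14.
By max-flow min-cut, the minimum cut capacity equals the max flow.
In the residual graph, reachable from Res: {Res}.
Min-cut edges: Res→P2 (7), Res→J1 (7); capacity 7 + 7 = 14.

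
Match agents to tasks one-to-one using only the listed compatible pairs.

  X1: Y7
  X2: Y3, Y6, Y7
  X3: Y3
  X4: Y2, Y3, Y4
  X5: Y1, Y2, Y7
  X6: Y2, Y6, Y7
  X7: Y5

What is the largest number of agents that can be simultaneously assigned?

Unit-capacity flow: source→left, listed edges, right→sink; max matching = max flow.
Augmenting path X1→Y7 (+1); matched 1.
Augmenting path X2→Y3 (+1); matched 2.
Augmenting path X4→Y2 (+1); matched 3.
Augmenting path X5→Y1 (+1); matched 4.
Augmenting path X6→Y6 (+1); matched 5.
Augmenting path X7→Y5 (+1); matched 6.
Augmenting path X3→Y3→X2→Y6→X6→Y2→X4→Y4 (+1); matched 7.
No augmenting path remains; maximum matching = 7.
König certificate: {X1, X2, X3, X4, X5, X6, X7} is a vertex cover of size 7 (every listed pair touches it), so no matching can be larger.

7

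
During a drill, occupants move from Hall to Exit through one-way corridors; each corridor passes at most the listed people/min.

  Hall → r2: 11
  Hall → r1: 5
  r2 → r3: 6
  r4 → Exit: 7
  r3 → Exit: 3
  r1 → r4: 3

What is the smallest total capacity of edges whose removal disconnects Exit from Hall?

6

Augment Hall→r1→r4→Exit: bottleneck 3, flow now 3.
Augment Hall→r2→r3→Exit: bottleneck 3, flow now 6.
No augmenting path remains; maximum flow = 6.
By max-flow min-cut, the minimum cut capacity equals the max flow.
In the residual graph, reachable from Hall: {Hall, r1, r2, r3}.
Min-cut edges: r1→r4 (3), r3→Exit (3); capacity 3 + 3 = 6.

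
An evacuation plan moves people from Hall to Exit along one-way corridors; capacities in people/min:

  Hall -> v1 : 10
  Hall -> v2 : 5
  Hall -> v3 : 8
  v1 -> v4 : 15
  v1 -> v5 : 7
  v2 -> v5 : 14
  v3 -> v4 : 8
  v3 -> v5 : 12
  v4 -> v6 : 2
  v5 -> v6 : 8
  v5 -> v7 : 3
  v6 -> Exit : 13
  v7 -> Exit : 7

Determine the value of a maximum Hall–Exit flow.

13

Augment Hall→v1→v4→v6→Exit: bottleneck 2, flow now 2.
Augment Hall→v1→v5→v6→Exit: bottleneck 7, flow now 9.
Augment Hall→v2→v5→v6→Exit: bottleneck 1, flow now 10.
Augment Hall→v2→v5→v7→Exit: bottleneck 3, flow now 13.
No augmenting path remains; maximum flow = 13.
In the residual graph, reachable from Hall: {Hall, v1, v2, v3, v4, v5}.
Min-cut edges: v4→v6 (2), v5→v6 (8), v5→v7 (3); capacity 2 + 8 + 3 = 13.
This cut is saturated, so no flow can exceed 13.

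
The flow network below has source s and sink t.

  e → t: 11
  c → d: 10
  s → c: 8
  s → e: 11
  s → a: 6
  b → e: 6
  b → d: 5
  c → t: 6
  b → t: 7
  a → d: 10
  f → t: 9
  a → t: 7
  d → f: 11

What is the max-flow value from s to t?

Augment s→a→t: bottleneck 6, flow now 6.
Augment s→c→t: bottleneck 6, flow now 12.
Augment s→e→t: bottleneck 11, flow now 23.
Augment s→c→d→f→t: bottleneck 2, flow now 25.
No augmenting path remains; maximum flow = 25.
In the residual graph, reachable from s: {s}.
Min-cut edges: s→a (6), s→c (8), s→e (11); capacity 6 + 8 + 11 = 25.
This cut is saturated, so no flow can exceed 25.

25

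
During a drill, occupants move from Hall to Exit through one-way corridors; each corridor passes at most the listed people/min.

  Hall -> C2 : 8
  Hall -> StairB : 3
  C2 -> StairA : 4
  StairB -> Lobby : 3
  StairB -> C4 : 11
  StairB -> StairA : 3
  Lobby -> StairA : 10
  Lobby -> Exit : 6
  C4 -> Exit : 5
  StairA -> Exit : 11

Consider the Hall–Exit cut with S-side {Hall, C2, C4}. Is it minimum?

Given cut capacity: 3 + 4 + 5 = 12.
Augment Hall→C2→StairA→Exit: bottleneck 4, flow now 4.
Augment Hall→StairB→Lobby→Exit: bottleneck 3, flow now 7.
No augmenting path remains; maximum flow = 7.
In the residual graph, reachable from Hall: {Hall, C2}.
Min-cut edges: Hall→StairB (3), C2→StairA (4); capacity 3 + 4 = 7.
Cut capacity 12 exceeds the max flow 7, so it is not minimum.

No — its capacity is 12, but the minimum cut has capacity 7.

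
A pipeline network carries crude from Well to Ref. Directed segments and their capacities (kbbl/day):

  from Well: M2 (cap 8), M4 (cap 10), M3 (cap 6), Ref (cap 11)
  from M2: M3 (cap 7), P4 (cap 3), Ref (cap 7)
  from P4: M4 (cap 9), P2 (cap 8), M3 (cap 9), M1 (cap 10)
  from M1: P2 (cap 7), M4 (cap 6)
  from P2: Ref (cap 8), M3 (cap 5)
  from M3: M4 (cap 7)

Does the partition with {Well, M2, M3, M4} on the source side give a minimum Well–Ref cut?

No — its capacity is 21, but the minimum cut has capacity 19.

Given cut capacity: 11 + 3 + 7 = 21.
Augment Well→Ref: bottleneck 11, flow now 11.
Augment Well→M2→Ref: bottleneck 7, flow now 18.
Augment Well→M2→P4→P2→Ref: bottleneck 1, flow now 19.
No augmenting path remains; maximum flow = 19.
In the residual graph, reachable from Well: {Well, M3, M4}.
Min-cut edges: Well→M2 (8), Well→Ref (11); capacity 8 + 11 = 19.
Cut capacity 21 exceeds the max flow 19, so it is not minimum.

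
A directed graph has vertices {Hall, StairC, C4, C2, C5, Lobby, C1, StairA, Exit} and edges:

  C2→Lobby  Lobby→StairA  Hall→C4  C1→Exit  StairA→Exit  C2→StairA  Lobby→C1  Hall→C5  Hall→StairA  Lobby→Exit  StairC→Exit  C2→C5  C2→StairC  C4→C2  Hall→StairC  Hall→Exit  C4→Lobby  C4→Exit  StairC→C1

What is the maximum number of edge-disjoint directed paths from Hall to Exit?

Assign every edge capacity 1; by Menger, the answer equals the max flow.
Path Hall→Exit (+1); total 1.
Path Hall→StairC→Exit (+1); total 2.
Path Hall→C4→Exit (+1); total 3.
Path Hall→StairA→Exit (+1); total 4.
No residual Hall→Exit path; max flow = 4.
Certifying cut of size 4: {Hall→C4, Hall→Exit, Hall→StairA, Hall→StairC}.

4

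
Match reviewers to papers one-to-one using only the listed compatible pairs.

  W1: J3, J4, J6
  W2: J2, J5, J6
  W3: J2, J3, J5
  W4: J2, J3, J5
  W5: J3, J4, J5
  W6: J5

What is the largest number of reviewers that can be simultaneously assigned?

5

Unit-capacity flow: source→left, listed edges, right→sink; max matching = max flow.
Augmenting path W1→J3 (+1); matched 1.
Augmenting path W2→J2 (+1); matched 2.
Augmenting path W3→J5 (+1); matched 3.
Augmenting path W5→J4 (+1); matched 4.
Augmenting path W4→J2→W2→J6 (+1); matched 5.
No augmenting path remains; maximum matching = 5.
König certificate: {J2, J3, J4, J5, J6} is a vertex cover of size 5 (every listed pair touches it), so no matching can be larger.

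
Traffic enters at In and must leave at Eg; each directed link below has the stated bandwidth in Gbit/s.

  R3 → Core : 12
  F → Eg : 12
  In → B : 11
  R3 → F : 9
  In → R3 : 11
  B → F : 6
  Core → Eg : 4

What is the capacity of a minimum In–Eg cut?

Augment In→R3→Core→Eg: bottleneck 4, flow now 4.
Augment In→R3→F→Eg: bottleneck 7, flow now 11.
Augment In→B→F→Eg: bottleneck 5, flow now 16.
No augmenting path remains; maximum flow = 16.
By max-flow min-cut, the minimum cut capacity equals the max flow.
In the residual graph, reachable from In: {In, R3, B, Core, F}.
Min-cut edges: Core→Eg (4), F→Eg (12); capacity 4 + 12 = 16.

16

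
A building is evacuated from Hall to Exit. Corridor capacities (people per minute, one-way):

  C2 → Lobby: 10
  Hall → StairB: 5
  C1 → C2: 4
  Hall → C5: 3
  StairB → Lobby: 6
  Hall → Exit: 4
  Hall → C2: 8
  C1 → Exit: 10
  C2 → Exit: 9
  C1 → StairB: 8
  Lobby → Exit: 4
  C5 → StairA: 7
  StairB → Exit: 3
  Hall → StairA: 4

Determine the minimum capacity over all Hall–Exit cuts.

17

Augment Hall→Exit: bottleneck 4, flow now 4.
Augment Hall→C2→Exit: bottleneck 8, flow now 12.
Augment Hall→StairB→Exit: bottleneck 3, flow now 15.
Augment Hall→StairB→Lobby→Exit: bottleneck 2, flow now 17.
No augmenting path remains; maximum flow = 17.
By max-flow min-cut, the minimum cut capacity equals the max flow.
In the residual graph, reachable from Hall: {Hall, C5, StairA}.
Min-cut edges: Hall→C2 (8), Hall→StairB (5), Hall→Exit (4); capacity 8 + 5 + 4 = 17.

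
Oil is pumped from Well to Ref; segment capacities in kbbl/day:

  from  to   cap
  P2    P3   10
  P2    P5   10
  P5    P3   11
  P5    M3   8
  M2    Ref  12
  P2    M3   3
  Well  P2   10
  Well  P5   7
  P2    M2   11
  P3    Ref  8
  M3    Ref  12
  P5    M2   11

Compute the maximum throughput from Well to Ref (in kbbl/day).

17

Augment Well→P5→P3→Ref: bottleneck 7, flow now 7.
Augment Well→P2→P3→Ref: bottleneck 1, flow now 8.
Augment Well→P2→M3→Ref: bottleneck 3, flow now 11.
Augment Well→P2→M2→Ref: bottleneck 6, flow now 17.
No augmenting path remains; maximum flow = 17.
In the residual graph, reachable from Well: {Well}.
Min-cut edges: Well→P5 (7), Well→P2 (10); capacity 7 + 10 = 17.
This cut is saturated, so no flow can exceed 17.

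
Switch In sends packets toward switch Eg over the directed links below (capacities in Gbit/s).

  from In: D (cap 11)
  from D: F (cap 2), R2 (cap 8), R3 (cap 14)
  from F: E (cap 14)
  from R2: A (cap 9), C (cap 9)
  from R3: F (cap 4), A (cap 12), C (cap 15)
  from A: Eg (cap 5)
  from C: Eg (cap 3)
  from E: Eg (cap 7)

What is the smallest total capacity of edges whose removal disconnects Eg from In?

11

Augment In→D→F→E→Eg: bottleneck 2, flow now 2.
Augment In→D→R2→A→Eg: bottleneck 5, flow now 7.
Augment In→D→R2→C→Eg: bottleneck 3, flow now 10.
Augment In→D→R3→F→E→Eg: bottleneck 1, flow now 11.
No augmenting path remains; maximum flow = 11.
By max-flow min-cut, the minimum cut capacity equals the max flow.
In the residual graph, reachable from In: {In}.
Min-cut edges: In→D (11); capacity 11 = 11.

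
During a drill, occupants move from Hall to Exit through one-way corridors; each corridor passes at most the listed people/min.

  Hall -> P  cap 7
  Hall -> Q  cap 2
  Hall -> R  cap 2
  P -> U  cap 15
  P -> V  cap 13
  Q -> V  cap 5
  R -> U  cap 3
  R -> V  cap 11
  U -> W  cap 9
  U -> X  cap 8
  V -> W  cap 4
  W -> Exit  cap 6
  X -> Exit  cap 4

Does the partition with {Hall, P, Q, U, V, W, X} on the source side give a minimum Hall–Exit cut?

Given cut capacity: 2 + 6 + 4 = 12.
Augment Hall→P→U→W→Exit: bottleneck 6, flow now 6.
Augment Hall→P→U→X→Exit: bottleneck 1, flow now 7.
Augment Hall→R→U→X→Exit: bottleneck 2, flow now 9.
Augment Hall→Q→V→W→U→X→Exit: bottleneck 1, flow now 10. (uses reverse residual edge)
No augmenting path remains; maximum flow = 10.
In the residual graph, reachable from Hall: {Hall, P, Q, R, U, V, W, X}.
Min-cut edges: W→Exit (6), X→Exit (4); capacity 6 + 4 = 10.
Cut capacity 12 exceeds the max flow 10, so it is not minimum.

No — its capacity is 12, but the minimum cut has capacity 10.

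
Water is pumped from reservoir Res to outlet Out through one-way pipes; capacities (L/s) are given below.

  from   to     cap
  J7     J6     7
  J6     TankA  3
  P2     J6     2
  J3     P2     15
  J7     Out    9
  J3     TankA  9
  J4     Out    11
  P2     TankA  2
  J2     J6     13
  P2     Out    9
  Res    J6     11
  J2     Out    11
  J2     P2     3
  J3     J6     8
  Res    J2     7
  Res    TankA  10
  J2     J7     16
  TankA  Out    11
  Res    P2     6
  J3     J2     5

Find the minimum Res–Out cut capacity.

24

Augment Res→J2→Out: bottleneck 7, flow now 7.
Augment Res→P2→Out: bottleneck 6, flow now 13.
Augment Res→TankA→Out: bottleneck 10, flow now 23.
Augment Res→J6→TankA→Out: bottleneck 1, flow now 24.
No augmenting path remains; maximum flow = 24.
By max-flow min-cut, the minimum cut capacity equals the max flow.
In the residual graph, reachable from Res: {Res, J6, TankA}.
Min-cut edges: Res→J2 (7), Res→P2 (6), TankA→Out (11); capacity 7 + 6 + 11 = 24.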